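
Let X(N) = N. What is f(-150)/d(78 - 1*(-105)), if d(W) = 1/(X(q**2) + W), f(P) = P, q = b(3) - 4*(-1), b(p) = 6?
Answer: -42450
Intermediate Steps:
q = 10 (q = 6 - 4*(-1) = 6 + 4 = 10)
d(W) = 1/(100 + W) (d(W) = 1/(10**2 + W) = 1/(100 + W))
f(-150)/d(78 - 1*(-105)) = -(26700 + 15750) = -150/(1/(100 + (78 + 105))) = -150/(1/(100 + 183)) = -150/(1/283) = -150/1/283 = -150*283 = -42450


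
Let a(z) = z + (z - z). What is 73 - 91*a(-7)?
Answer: 710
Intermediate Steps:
a(z) = z (a(z) = z + 0 = z)
73 - 91*a(-7) = 73 - 91*(-7) = 73 + 637 = 710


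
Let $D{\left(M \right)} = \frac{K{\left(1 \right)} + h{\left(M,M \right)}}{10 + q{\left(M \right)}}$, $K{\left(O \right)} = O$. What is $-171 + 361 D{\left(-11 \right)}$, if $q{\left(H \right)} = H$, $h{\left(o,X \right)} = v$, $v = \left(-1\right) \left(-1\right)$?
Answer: $-893$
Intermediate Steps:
$v = 1$
$h{\left(o,X \right)} = 1$
$D{\left(M \right)} = \frac{2}{10 + M}$ ($D{\left(M \right)} = \frac{1 + 1}{10 + M} = \frac{2}{10 + M}$)
$-171 + 361 D{\left(-11 \right)} = -171 + 361 \frac{2}{10 - 11} = -171 + 361 \frac{2}{-1} = -171 + 361 \cdot 2 \left(-1\right) = -171 + 361 \left(-2\right) = -171 - 722 = -893$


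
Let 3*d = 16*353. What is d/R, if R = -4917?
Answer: -5648/14751 ≈ -0.38289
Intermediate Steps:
d = 5648/3 (d = (16*353)/3 = (⅓)*5648 = 5648/3 ≈ 1882.7)
d/R = (5648/3)/(-4917) = (5648/3)*(-1/4917) = -5648/14751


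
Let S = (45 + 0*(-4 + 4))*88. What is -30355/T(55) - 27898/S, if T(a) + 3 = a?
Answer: -584887/990 ≈ -590.79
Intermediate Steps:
T(a) = -3 + a
S = 3960 (S = (45 + 0*0)*88 = (45 + 0)*88 = 45*88 = 3960)
-30355/T(55) - 27898/S = -30355/(-3 + 55) - 27898/3960 = -30355/52 - 27898*1/3960 = -30355*1/52 - 13949/1980 = -2335/4 - 13949/1980 = -584887/990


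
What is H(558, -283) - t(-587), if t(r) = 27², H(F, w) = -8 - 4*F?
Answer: -2969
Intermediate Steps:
t(r) = 729
H(558, -283) - t(-587) = (-8 - 4*558) - 1*729 = (-8 - 2232) - 729 = -2240 - 729 = -2969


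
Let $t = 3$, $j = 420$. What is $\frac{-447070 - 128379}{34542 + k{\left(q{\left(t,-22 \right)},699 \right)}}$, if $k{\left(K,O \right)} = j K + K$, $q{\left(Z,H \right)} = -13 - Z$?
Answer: $- \frac{575449}{27806} \approx -20.695$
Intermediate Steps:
$k{\left(K,O \right)} = 421 K$ ($k{\left(K,O \right)} = 420 K + K = 421 K$)
$\frac{-447070 - 128379}{34542 + k{\left(q{\left(t,-22 \right)},699 \right)}} = \frac{-447070 - 128379}{34542 + 421 \left(-13 - 3\right)} = - \frac{575449}{34542 + 421 \left(-13 - 3\right)} = - \frac{575449}{34542 + 421 \left(-16\right)} = - \frac{575449}{34542 - 6736} = - \frac{575449}{27806}$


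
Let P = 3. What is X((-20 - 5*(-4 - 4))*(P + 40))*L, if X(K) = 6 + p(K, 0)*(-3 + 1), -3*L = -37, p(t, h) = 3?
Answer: 0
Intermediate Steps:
L = 37/3 (L = -1/3*(-37) = 37/3 ≈ 12.333)
X(K) = 0 (X(K) = 6 + 3*(-3 + 1) = 6 + 3*(-2) = 6 - 6 = 0)
X((-20 - 5*(-4 - 4))*(P + 40))*L = 0*(37/3) = 0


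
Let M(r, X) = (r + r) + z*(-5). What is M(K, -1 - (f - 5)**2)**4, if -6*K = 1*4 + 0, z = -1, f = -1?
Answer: 14641/81 ≈ 180.75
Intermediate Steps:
K = -2/3 (K = -(1*4 + 0)/6 = -(4 + 0)/6 = -1/6*4 = -2/3 ≈ -0.66667)
M(r, X) = 5 + 2*r (M(r, X) = (r + r) - 1*(-5) = 2*r + 5 = 5 + 2*r)
M(K, -1 - (f - 5)**2)**4 = (5 + 2*(-2/3))**4 = (5 - 4/3)**4 = (11/3)**4 = 14641/81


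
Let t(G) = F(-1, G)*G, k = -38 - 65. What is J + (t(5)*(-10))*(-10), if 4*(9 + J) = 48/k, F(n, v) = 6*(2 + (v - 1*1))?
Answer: 1853061/103 ≈ 17991.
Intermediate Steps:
k = -103
F(n, v) = 6 + 6*v (F(n, v) = 6*(2 + (v - 1)) = 6*(2 + (-1 + v)) = 6*(1 + v) = 6 + 6*v)
J = -939/103 (J = -9 + (48/(-103))/4 = -9 + (48*(-1/103))/4 = -9 + (¼)*(-48/103) = -9 - 12/103 = -939/103 ≈ -9.1165)
t(G) = G*(6 + 6*G) (t(G) = (6 + 6*G)*G = G*(6 + 6*G))
J + (t(5)*(-10))*(-10) = -939/103 + ((6*5*(1 + 5))*(-10))*(-10) = -939/103 + ((6*5*6)*(-10))*(-10) = -939/103 + (180*(-10))*(-10) = -939/103 - 1800*(-10) = -939/103 + 18000 = 1853061/103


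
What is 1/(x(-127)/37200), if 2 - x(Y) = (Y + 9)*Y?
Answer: -4650/1873 ≈ -2.4826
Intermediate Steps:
x(Y) = 2 - Y*(9 + Y) (x(Y) = 2 - (Y + 9)*Y = 2 - (9 + Y)*Y = 2 - Y*(9 + Y))
1/(x(-127)/37200) = 1/((2 - 1*(-127)**2 - 9*(-127))/37200) = 1/((2 - 1*16129 + 1143)*(1/37200)) = 1/((2 - 16129 + 1143)*(1/37200)) = 1/(-14984*1/37200) = 1/(-1873/4650) = -4650/1873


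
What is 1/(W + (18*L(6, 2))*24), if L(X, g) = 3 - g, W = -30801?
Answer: -1/30369 ≈ -3.2928e-5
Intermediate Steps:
1/(W + (18*L(6, 2))*24) = 1/(-30801 + (18*(3 - 1*2))*24) = 1/(-30801 + (18*(3 - 2))*24) = 1/(-30801 + (18*1)*24) = 1/(-30801 + 18*24) = 1/(-30801 + 432) = 1/(-30369) = -1/30369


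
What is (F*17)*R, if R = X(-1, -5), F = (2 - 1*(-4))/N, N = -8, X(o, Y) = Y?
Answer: 255/4 ≈ 63.750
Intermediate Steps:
F = -¾ (F = (2 - 1*(-4))/(-8) = (2 + 4)*(-⅛) = 6*(-⅛) = -¾ ≈ -0.75000)
R = -5
(F*17)*R = -¾*17*(-5) = -51/4*(-5) = 255/4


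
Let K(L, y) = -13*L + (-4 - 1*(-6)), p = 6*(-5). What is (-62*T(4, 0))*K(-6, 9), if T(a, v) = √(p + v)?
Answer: -4960*I*√30 ≈ -27167.0*I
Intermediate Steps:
p = -30
T(a, v) = √(-30 + v)
K(L, y) = 2 - 13*L (K(L, y) = -13*L + (-4 + 6) = -13*L + 2 = 2 - 13*L)
(-62*T(4, 0))*K(-6, 9) = (-62*√(-30 + 0))*(2 - 13*(-6)) = (-62*I*√30)*(2 + 78) = -62*I*√30*80 = -4960*I*√30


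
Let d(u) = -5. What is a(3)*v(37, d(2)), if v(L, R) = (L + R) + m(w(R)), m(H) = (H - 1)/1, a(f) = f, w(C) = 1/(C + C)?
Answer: 927/10 ≈ 92.700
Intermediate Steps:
w(C) = 1/(2*C)
m(H) = -1 + H (m(H) = (-1 + H)*1 = -1 + H)
v(L, R) = -1 + L + R + 1/(2*R) (v(L, R) = (L + R) + (-1 + 1/(2*R)) = -1 + L + R + 1/(2*R))
a(3)*v(37, d(2)) = 3*(-1 + 37 - 5 + (½)/(-5)) = 3*(-1 + 37 - 5 + (½)*(-⅕)) = 3*(-1 + 37 - 5 - ⅒) = 3*(309/10) = 927/10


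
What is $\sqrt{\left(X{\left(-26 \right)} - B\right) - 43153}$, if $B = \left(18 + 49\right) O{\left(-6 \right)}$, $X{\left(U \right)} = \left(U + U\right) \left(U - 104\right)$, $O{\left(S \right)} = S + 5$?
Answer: $i \sqrt{36326} \approx 190.59 i$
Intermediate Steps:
$O{\left(S \right)} = 5 + S$
$X{\left(U \right)} = 2 U \left(-104 + U\right)$
$B = -67$ ($B = \left(18 + 49\right) \left(5 - 6\right) = 67 \left(-1\right) = -67$)
$\sqrt{\left(X{\left(-26 \right)} - B\right) - 43153} = \sqrt{\left(2 \left(-26\right) \left(-104 - 26\right) - -67\right) - 43153} = \sqrt{\left(2 \left(-26\right) \left(-130\right) + 67\right) - 43153} = \sqrt{\left(6760 + 67\right) - 43153} = \sqrt{6827 - 43153} = \sqrt{-36326} = i \sqrt{36326}$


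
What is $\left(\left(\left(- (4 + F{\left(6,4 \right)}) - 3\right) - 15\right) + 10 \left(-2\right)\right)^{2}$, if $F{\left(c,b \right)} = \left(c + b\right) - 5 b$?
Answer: $1024$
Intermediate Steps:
$F{\left(c,b \right)} = c - 4 b$ ($F{\left(c,b \right)} = \left(b + c\right) - 5 b = c - 4 b$)
$\left(\left(\left(- (4 + F{\left(6,4 \right)}) - 3\right) - 15\right) + 10 \left(-2\right)\right)^{2} = \left(\left(\left(- (4 + \left(6 - 16\right)) - 3\right) - 15\right) + 10 \left(-2\right)\right)^{2} = \left(\left(\left(- (4 + \left(6 - 16\right)) - 3\right) - 15\right) - 20\right)^{2} = \left(\left(\left(- (4 - 10) - 3\right) - 15\right) - 20\right)^{2} = \left(\left(\left(\left(-1\right) \left(-6\right) - 3\right) - 15\right) - 20\right)^{2} = \left(\left(\left(6 - 3\right) - 15\right) - 20\right)^{2} = \left(\left(3 - 15\right) - 20\right)^{2} = \left(-12 - 20\right)^{2} = \left(-32\right)^{2} = 1024$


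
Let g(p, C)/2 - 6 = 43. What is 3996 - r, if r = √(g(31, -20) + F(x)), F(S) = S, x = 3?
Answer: 3996 - √101 ≈ 3985.9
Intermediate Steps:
g(p, C) = 98 (g(p, C) = 12 + 2*43 = 12 + 86 = 98)
r = √101 (r = √(98 + 3) = √101 ≈ 10.050)
3996 - r = 3996 - √101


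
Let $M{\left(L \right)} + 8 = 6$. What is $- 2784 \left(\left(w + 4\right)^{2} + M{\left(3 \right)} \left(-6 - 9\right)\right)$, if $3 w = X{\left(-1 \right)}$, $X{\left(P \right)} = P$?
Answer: $- \frac{362848}{3} \approx -1.2095 \cdot 10^{5}$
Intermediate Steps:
$M{\left(L \right)} = -2$ ($M{\left(L \right)} = -8 + 6 = -2$)
$w = - \frac{1}{3}$ ($w = \frac{1}{3} \left(-1\right) = - \frac{1}{3} \approx -0.33333$)
$- 2784 \left(\left(w + 4\right)^{2} + M{\left(3 \right)} \left(-6 - 9\right)\right) = - 2784 \left(\left(- \frac{1}{3} + 4\right)^{2} - 2 \left(-6 - 9\right)\right) = - 2784 \left(\left(\frac{11}{3}\right)^{2} - -30\right) = - 2784 \left(\frac{121}{9} + 30\right) = \left(-2784\right) \frac{391}{9} = - \frac{362848}{3}$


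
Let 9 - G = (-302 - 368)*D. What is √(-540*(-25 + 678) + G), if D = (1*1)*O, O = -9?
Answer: 3*I*√39849 ≈ 598.87*I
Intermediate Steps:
D = -9 (D = (1*1)*(-9) = 1*(-9) = -9)
G = -6021 (G = 9 - (-302 - 368)*(-9) = 9 - (-670)*(-9) = 9 - 1*6030 = 9 - 6030 = -6021)
√(-540*(-25 + 678) + G) = √(-540*(-25 + 678) - 6021) = √(-540*653 - 6021) = √(-352620 - 6021) = √(-358641) = 3*I*√39849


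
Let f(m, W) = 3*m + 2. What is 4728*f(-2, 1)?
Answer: -18912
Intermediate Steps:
f(m, W) = 2 + 3*m
4728*f(-2, 1) = 4728*(2 + 3*(-2)) = 4728*(2 - 6) = 4728*(-4) = -18912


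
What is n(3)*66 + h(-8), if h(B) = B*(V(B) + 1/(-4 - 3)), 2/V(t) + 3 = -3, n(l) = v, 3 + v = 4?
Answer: 1466/21 ≈ 69.810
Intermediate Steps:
v = 1 (v = -3 + 4 = 1)
n(l) = 1
V(t) = -⅓ (V(t) = 2/(-3 - 3) = 2/(-6) = 2*(-⅙) = -⅓)
h(B) = -10*B/21 (h(B) = B*(-⅓ + 1/(-4 - 3)) = B*(-⅓ + 1/(-7)) = B*(-⅓ - ⅐) = B*(-10/21) = -10*B/21)
n(3)*66 + h(-8) = 1*66 - 10/21*(-8) = 66 + 80/21 = 1466/21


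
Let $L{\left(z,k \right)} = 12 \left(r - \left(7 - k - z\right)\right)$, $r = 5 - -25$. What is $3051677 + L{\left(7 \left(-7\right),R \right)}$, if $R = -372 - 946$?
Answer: $3035549$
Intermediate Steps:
$r = 30$ ($r = 5 + 25 = 30$)
$R = -1318$
$L{\left(z,k \right)} = 276 + 12 k + 12 z$ ($L{\left(z,k \right)} = 12 \left(30 - \left(7 - k - z\right)\right) = 12 \left(30 + \left(-7 + k + z\right)\right) = 12 \left(23 + k + z\right) = 276 + 12 k + 12 z$)
$3051677 + L{\left(7 \left(-7\right),R \right)} = 3051677 + \left(276 + 12 \left(-1318\right) + 12 \cdot 7 \left(-7\right)\right) = 3051677 + \left(276 - 15816 + 12 \left(-49\right)\right) = 3051677 - 16128 = 3035549$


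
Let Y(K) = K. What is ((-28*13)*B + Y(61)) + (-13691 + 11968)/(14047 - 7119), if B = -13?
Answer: 33204181/6928 ≈ 4792.8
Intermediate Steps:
((-28*13)*B + Y(61)) + (-13691 + 11968)/(14047 - 7119) = (-28*13*(-13) + 61) + (-13691 + 11968)/(14047 - 7119) = (-364*(-13) + 61) - 1723/6928 = (4732 + 61) - 1723*1/6928 = 4793 - 1723/6928 = 33204181/6928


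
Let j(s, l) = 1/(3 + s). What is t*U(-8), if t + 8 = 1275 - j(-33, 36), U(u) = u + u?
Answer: -304088/15 ≈ -20273.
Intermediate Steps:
U(u) = 2*u
t = 38011/30 (t = -8 + (1275 - 1/(3 - 33)) = -8 + (1275 - 1/(-30)) = -8 + (1275 - 1*(-1/30)) = -8 + (1275 + 1/30) = -8 + 38251/30 = 38011/30 ≈ 1267.0)
t*U(-8) = 38011*(2*(-8))/30 = (38011/30)*(-16) = -304088/15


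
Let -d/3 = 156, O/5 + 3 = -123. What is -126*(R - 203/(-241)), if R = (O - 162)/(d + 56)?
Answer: -8647002/24823 ≈ -348.35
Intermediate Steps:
O = -630 (O = -15 + 5*(-123) = -15 - 615 = -630)
d = -468 (d = -3*156 = -468)
R = 198/103 (R = (-630 - 162)/(-468 + 56) = -792/(-412) = -792*(-1/412) = 198/103 ≈ 1.9223)
-126*(R - 203/(-241)) = -126*(198/103 - 203/(-241)) = -126*(198/103 - 203*(-1/241)) = -126*(198/103 + 203/241) = -126*68627/24823 = -8647002/24823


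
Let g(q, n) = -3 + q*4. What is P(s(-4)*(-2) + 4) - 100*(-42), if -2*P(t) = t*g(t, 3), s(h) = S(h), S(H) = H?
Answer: 3930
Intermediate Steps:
g(q, n) = -3 + 4*q
s(h) = h
P(t) = -t*(-3 + 4*t)/2
P(s(-4)*(-2) + 4) - 100*(-42) = (-4*(-2) + 4)*(3 - 4*(-4*(-2) + 4))/2 - 100*(-42) = (8 + 4)*(3 - 4*(8 + 4))/2 + 4200 = (½)*12*(3 - 4*12) + 4200 = (½)*12*(3 - 48) + 4200 = (½)*12*(-45) + 4200 = -270 + 4200 = 3930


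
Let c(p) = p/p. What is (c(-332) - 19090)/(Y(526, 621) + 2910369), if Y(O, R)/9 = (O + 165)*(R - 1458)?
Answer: 6363/764978 ≈ 0.0083179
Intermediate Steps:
Y(O, R) = 9*(-1458 + R)*(165 + O) (Y(O, R) = 9*((O + 165)*(R - 1458)) = 9*((165 + O)*(-1458 + R)) = 9*((-1458 + R)*(165 + O)) = 9*(-1458 + R)*(165 + O))
c(p) = 1
(c(-332) - 19090)/(Y(526, 621) + 2910369) = (1 - 19090)/((-2165130 - 13122*526 + 1485*621 + 9*526*621) + 2910369) = -19089/((-2165130 - 6902172 + 922185 + 2939814) + 2910369) = -19089/(-5205303 + 2910369) = -19089/(-2294934) = -19089*(-1/2294934) = 6363/764978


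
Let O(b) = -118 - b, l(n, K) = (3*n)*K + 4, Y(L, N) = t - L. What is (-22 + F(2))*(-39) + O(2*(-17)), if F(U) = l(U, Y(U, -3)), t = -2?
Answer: 1554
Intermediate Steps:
Y(L, N) = -2 - L
l(n, K) = 4 + 3*K*n (l(n, K) = 3*K*n + 4 = 4 + 3*K*n)
F(U) = 4 + 3*U*(-2 - U) (F(U) = 4 + 3*(-2 - U)*U = 4 + 3*U*(-2 - U))
(-22 + F(2))*(-39) + O(2*(-17)) = (-22 + (4 - 3*2*(2 + 2)))*(-39) + (-118 - 2*(-17)) = (-22 + (4 - 3*2*4))*(-39) + (-118 - 1*(-34)) = (-22 + (4 - 24))*(-39) + (-118 + 34) = (-22 - 20)*(-39) - 84 = -42*(-39) - 84 = 1638 - 84 = 1554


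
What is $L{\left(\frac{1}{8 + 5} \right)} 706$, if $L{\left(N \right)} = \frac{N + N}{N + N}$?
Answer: $706$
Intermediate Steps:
$L{\left(N \right)} = 1$ ($L{\left(N \right)} = \frac{2 N}{2 N} = 2 N \frac{1}{2 N} = 1$)
$L{\left(\frac{1}{8 + 5} \right)} 706 = 1 \cdot 706 = 706$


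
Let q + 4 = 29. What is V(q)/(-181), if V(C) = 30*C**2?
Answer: -18750/181 ≈ -103.59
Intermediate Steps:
q = 25 (q = -4 + 29 = 25)
V(q)/(-181) = (30*25**2)/(-181) = (30*625)*(-1/181) = 18750*(-1/181) = -18750/181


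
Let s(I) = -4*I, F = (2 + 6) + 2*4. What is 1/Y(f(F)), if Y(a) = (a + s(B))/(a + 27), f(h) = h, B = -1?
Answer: 43/20 ≈ 2.1500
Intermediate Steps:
F = 16 (F = 8 + 8 = 16)
Y(a) = (4 + a)/(27 + a) (Y(a) = (a - 4*(-1))/(a + 27) = (a + 4)/(27 + a) = (4 + a)/(27 + a))
1/Y(f(F)) = 1/((4 + 16)/(27 + 16)) = 1/(20/43) = 43/20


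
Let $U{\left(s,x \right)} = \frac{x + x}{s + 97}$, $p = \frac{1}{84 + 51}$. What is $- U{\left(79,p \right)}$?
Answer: $- \frac{1}{11880} \approx -8.4175 \cdot 10^{-5}$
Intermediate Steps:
$p = \frac{1}{135} \approx 0.0074074$
$U{\left(s,x \right)} = \frac{2 x}{97 + s}$
$- U{\left(79,p \right)} = - \frac{2}{135 \left(97 + 79\right)} = - \frac{2}{135 \cdot 176} = \left(-1\right) \frac{1}{11880} = - \frac{1}{11880}$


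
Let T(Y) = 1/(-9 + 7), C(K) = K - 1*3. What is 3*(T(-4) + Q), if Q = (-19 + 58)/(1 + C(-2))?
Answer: -123/4 ≈ -30.750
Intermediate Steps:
C(K) = -3 + K (C(K) = K - 3 = -3 + K)
T(Y) = -½ (T(Y) = 1/(-2) = -½)
Q = -39/4 (Q = (-19 + 58)/(1 + (-3 - 2)) = 39/(1 - 5) = 39/(-4) = 39*(-¼) = -39/4 ≈ -9.7500)
3*(T(-4) + Q) = 3*(-½ - 39/4) = 3*(-41/4) = -123/4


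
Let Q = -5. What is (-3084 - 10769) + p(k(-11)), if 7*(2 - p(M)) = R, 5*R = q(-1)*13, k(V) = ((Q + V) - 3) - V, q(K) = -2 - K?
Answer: -484772/35 ≈ -13851.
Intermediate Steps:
k(V) = -8 (k(V) = ((-5 + V) - 3) - V = (-8 + V) - V = -8)
R = -13/5 (R = ((-2 - 1*(-1))*13)/5 = ((-2 + 1)*13)/5 = (-1*13)/5 = (⅕)*(-13) = -13/5 ≈ -2.6000)
p(M) = 83/35 (p(M) = 2 - ⅐*(-13/5) = 2 + 13/35 = 83/35)
(-3084 - 10769) + p(k(-11)) = (-3084 - 10769) + 83/35 = -13853 + 83/35 = -484772/35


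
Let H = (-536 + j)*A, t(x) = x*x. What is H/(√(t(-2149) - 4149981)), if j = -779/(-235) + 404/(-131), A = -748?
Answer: 6168625474*√117055/3603538175 ≈ 585.67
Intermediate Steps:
t(x) = x²
j = 7109/30785 (j = -779*(-1/235) + 404*(-1/131) = 779/235 - 404/131 = 7109/30785 ≈ 0.23092)
H = 12337250948/30785 (H = (-536 + 7109/30785)*(-748) = -16493651/30785*(-748) = 12337250948/30785 ≈ 4.0076e+5)
H/(√(t(-2149) - 4149981)) = 12337250948/(30785*(√((-2149)² - 4149981))) = 12337250948/(30785*(√(4618201 - 4149981))) = 12337250948/(30785*(√468220)) = 12337250948/(30785*((2*√117055))) = 12337250948*(√117055/234110)/30785 = 6168625474*√117055/3603538175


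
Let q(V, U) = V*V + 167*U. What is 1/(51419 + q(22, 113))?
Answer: 1/70774 ≈ 1.4129e-5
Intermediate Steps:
q(V, U) = V**2 + 167*U
1/(51419 + q(22, 113)) = 1/(51419 + (22**2 + 167*113)) = 1/(51419 + (484 + 18871)) = 1/(51419 + 19355) = 1/70774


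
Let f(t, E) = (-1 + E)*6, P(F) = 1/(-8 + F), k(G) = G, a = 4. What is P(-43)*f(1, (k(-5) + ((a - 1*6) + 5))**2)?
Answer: -6/17 ≈ -0.35294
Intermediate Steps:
f(t, E) = -6 + 6*E
P(-43)*f(1, (k(-5) + ((a - 1*6) + 5))**2) = (-6 + 6*(-5 + ((4 - 1*6) + 5))**2)/(-8 - 43) = (-6 + 6*(-5 + ((4 - 6) + 5))**2)/(-51) = -(-6 + 6*(-5 + (-2 + 5))**2)/51 = -(-6 + 6*(-5 + 3)**2)/51 = -(-6 + 6*(-2)**2)/51 = -(-6 + 6*4)/51 = -(-6 + 24)/51 = -1/51*18 = -6/17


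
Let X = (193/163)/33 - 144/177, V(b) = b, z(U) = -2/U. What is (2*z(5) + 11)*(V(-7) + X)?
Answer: -41961644/528935 ≈ -79.332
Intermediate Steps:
X = -246805/317361 (X = (193*(1/163))*(1/33) - 144*1/177 = (193/163)*(1/33) - 48/59 = 193/5379 - 48/59 = -246805/317361 ≈ -0.77768)
(2*z(5) + 11)*(V(-7) + X) = (2*(-2/5) + 11)*(-7 - 246805/317361) = (2*(-2*1/5) + 11)*(-2468332/317361) = (2*(-2/5) + 11)*(-2468332/317361) = (-4/5 + 11)*(-2468332/317361) = (51/5)*(-2468332/317361) = -41961644/528935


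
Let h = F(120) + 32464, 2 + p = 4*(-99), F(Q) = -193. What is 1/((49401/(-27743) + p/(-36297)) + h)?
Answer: 1006987671/32494717064458 ≈ 3.0989e-5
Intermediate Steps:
p = -398 (p = -2 + 4*(-99) = -2 - 396 = -398)
h = 32271 (h = -193 + 32464 = 32271)
1/((49401/(-27743) + p/(-36297)) + h) = 1/((49401/(-27743) - 398/(-36297)) + 32271) = 1/((49401*(-1/27743) - 398*(-1/36297)) + 32271) = 1/((-49401/27743 + 398/36297) + 32271) = 1/(-1782066383/1006987671 + 32271) = 1/(32494717064458/1006987671) = 1006987671/32494717064458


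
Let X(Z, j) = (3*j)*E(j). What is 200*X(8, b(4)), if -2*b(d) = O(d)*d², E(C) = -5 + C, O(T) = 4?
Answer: 710400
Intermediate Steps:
b(d) = -2*d²
X(Z, j) = 3*j*(-5 + j) (X(Z, j) = (3*j)*(-5 + j) = 3*j*(-5 + j))
200*X(8, b(4)) = 200*(3*(-2*4²)*(-5 - 2*4²)) = 200*(3*(-2*16)*(-5 - 2*16)) = 200*(3*(-32)*(-5 - 32)) = 200*(3*(-32)*(-37)) = 200*3552 = 710400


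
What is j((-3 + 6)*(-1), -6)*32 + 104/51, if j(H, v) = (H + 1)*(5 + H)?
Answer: -6424/51 ≈ -125.96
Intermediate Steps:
j(H, v) = (1 + H)*(5 + H)
j((-3 + 6)*(-1), -6)*32 + 104/51 = (5 + ((-3 + 6)*(-1))**2 + 6*((-3 + 6)*(-1)))*32 + 104/51 = (5 + (3*(-1))**2 + 6*(3*(-1)))*32 + 104*(1/51) = (5 + (-3)**2 + 6*(-3))*32 + 104/51 = (5 + 9 - 18)*32 + 104/51 = -4*32 + 104/51 = -128 + 104/51 = -6424/51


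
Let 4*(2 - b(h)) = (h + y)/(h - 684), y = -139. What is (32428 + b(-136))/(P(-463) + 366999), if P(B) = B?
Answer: 21274025/240447616 ≈ 0.088477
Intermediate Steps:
b(h) = 2 - (-139 + h)/(4*(-684 + h)) (b(h) = 2 - (h - 139)/(4*(h - 684)) = 2 - (-139 + h)/(4*(-684 + h)))
(32428 + b(-136))/(P(-463) + 366999) = (32428 + (-5333 + 7*(-136))/(4*(-684 - 136)))/(-463 + 366999) = (32428 + (¼)*(-5333 - 952)/(-820))/366536 = (32428 + (¼)*(-1/820)*(-6285))*(1/366536) = (32428 + 1257/656)*(1/366536) = (21274025/656)*(1/366536) = 21274025/240447616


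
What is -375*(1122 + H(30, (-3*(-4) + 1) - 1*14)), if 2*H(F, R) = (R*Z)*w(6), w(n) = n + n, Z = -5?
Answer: -432000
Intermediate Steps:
w(n) = 2*n
H(F, R) = -30*R (H(F, R) = ((R*(-5))*(2*6))/2 = (-5*R*12)/2 = (-60*R)/2 = -30*R)
-375*(1122 + H(30, (-3*(-4) + 1) - 1*14)) = -375*(1122 - 30*((-3*(-4) + 1) - 1*14)) = -375*(1122 - 30*((12 + 1) - 14)) = -375*(1122 - 30*(13 - 14)) = -375*(1122 - 30*(-1)) = -375*(1122 + 30) = -375*1152 = -432000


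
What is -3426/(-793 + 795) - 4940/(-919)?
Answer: -1569307/919 ≈ -1707.6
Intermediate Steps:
-3426/(-793 + 795) - 4940/(-919) = -3426/2 - 4940*(-1/919) = -3426*½ + 4940/919 = -1713 + 4940/919 = -1569307/919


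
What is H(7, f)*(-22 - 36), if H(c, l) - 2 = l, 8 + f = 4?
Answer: 116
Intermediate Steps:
f = -4 (f = -8 + 4 = -4)
H(c, l) = 2 + l
H(7, f)*(-22 - 36) = (2 - 4)*(-22 - 36) = -2*(-58) = 116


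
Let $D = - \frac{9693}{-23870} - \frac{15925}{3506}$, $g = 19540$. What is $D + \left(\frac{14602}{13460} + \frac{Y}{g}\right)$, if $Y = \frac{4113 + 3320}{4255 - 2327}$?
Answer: $- \frac{64739161337215993}{21218319466770272} \approx -3.0511$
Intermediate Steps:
$D = - \frac{86536523}{20922055}$ ($D = \left(-9693\right) \left(- \frac{1}{23870}\right) - \frac{15925}{3506} = \frac{9693}{23870} - \frac{15925}{3506} = - \frac{86536523}{20922055} \approx -4.1361$)
$Y = \frac{7433}{1928} \approx 3.8553$
$D + \left(\frac{14602}{13460} + \frac{Y}{g}\right) = - \frac{86536523}{20922055} + \left(\frac{14602}{13460} + \frac{7433}{1928 \cdot 19540}\right) = - \frac{86536523}{20922055} + \left(14602 \cdot \frac{1}{13460} + \frac{7433}{1928} \cdot \frac{1}{19540}\right) = - \frac{86536523}{20922055} + \left(\frac{7301}{6730} + \frac{7433}{37673120}\right) = - \frac{86536523}{20922055} + \frac{27510147321}{25354009760} = - \frac{64739161337215993}{21218319466770272}$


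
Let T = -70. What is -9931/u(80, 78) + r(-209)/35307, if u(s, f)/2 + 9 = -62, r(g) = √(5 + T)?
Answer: 9931/142 + I*√65/35307 ≈ 69.937 + 0.00022835*I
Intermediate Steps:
r(g) = I*√65 (r(g) = √(5 - 70) = √(-65) = I*√65)
u(s, f) = -142 (u(s, f) = -18 + 2*(-62) = -18 - 124 = -142)
-9931/u(80, 78) + r(-209)/35307 = -9931/(-142) + (I*√65)/35307 = -9931*(-1/142) + (I*√65)*(1/35307) = 9931/142 + I*√65/35307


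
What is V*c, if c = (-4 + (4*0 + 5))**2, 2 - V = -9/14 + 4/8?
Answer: 15/7 ≈ 2.1429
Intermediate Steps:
V = 15/7 (V = 2 - (-9/14 + 4/8) = 2 - (-9*1/14 + 4*(1/8)) = 2 - (-9/14 + 1/2) = 2 - 1*(-1/7) = 2 + 1/7 = 15/7 ≈ 2.1429)
c = 1 (c = (-4 + (0 + 5))**2 = (-4 + 5)**2 = 1**2 = 1)
V*c = (15/7)*1 = 15/7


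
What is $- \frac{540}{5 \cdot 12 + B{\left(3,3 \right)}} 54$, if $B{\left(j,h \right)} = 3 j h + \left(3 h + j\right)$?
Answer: $- \frac{3240}{11} \approx -294.55$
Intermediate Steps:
$B{\left(j,h \right)} = j + 3 h + 3 h j$ ($B{\left(j,h \right)} = 3 h j + \left(j + 3 h\right) = j + 3 h + 3 h j$)
$- \frac{540}{5 \cdot 12 + B{\left(3,3 \right)}} 54 = - \frac{540}{5 \cdot 12 + \left(3 + 3 \cdot 3 + 3 \cdot 3 \cdot 3\right)} 54 = - \frac{540}{60 + \left(3 + 9 + 27\right)} 54 = - \frac{540}{60 + 39} \cdot 54 = - \frac{540}{99} \cdot 54 = \left(-540\right) \frac{1}{99} \cdot 54 = \left(- \frac{60}{11}\right) 54 = - \frac{3240}{11}$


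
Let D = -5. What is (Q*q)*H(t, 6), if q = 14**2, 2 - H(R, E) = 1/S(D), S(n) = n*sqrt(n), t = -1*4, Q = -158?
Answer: -61936 + 30968*I*sqrt(5)/25 ≈ -61936.0 + 2769.9*I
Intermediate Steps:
t = -4
S(n) = n**(3/2)
H(R, E) = 2 - I*sqrt(5)/25 (H(R, E) = 2 - 1/((-5)**(3/2)) = 2 - 1/((-5*I*sqrt(5))) = 2 - I*sqrt(5)/25)
q = 196
(Q*q)*H(t, 6) = (-158*196)*(2 - I*sqrt(5)/25) = -30968*(2 - I*sqrt(5)/25) = -61936 + 30968*I*sqrt(5)/25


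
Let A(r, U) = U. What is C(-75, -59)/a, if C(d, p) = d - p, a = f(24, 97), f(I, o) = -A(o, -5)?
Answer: -16/5 ≈ -3.2000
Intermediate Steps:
f(I, o) = 5 (f(I, o) = -1*(-5) = 5)
a = 5
C(-75, -59)/a = (-75 - 1*(-59))/5 = (-75 + 59)*(1/5) = -16*1/5 = -16/5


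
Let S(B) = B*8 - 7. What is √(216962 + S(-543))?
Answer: 7*√4339 ≈ 461.10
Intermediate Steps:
S(B) = -7 + 8*B (S(B) = 8*B - 7 = -7 + 8*B)
√(216962 + S(-543)) = √(216962 + (-7 + 8*(-543))) = √(216962 + (-7 - 4344)) = √(216962 - 4351) = √212611 = 7*√4339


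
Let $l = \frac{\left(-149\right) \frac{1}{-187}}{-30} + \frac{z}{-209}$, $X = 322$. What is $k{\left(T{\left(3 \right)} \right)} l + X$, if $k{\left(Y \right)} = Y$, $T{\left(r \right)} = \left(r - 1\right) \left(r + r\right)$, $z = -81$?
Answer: $\frac{5797288}{17765} \approx 326.33$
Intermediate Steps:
$T{\left(r \right)} = 2 r \left(-1 + r\right)$ ($T{\left(r \right)} = \left(-1 + r\right) 2 r = 2 r \left(-1 + r\right)$)
$l = \frac{38479}{106590}$ ($l = \frac{\left(-149\right) \frac{1}{-187}}{-30} - \frac{81}{-209} = \left(-149\right) \left(- \frac{1}{187}\right) \left(- \frac{1}{30}\right) - - \frac{81}{209} = \frac{149}{187} \left(- \frac{1}{30}\right) + \frac{81}{209} = - \frac{149}{5610} + \frac{81}{209} = \frac{38479}{106590} \approx 0.361$)
$k{\left(T{\left(3 \right)} \right)} l + X = 2 \cdot 3 \left(-1 + 3\right) \frac{38479}{106590} + 322 = 2 \cdot 3 \cdot 2 \cdot \frac{38479}{106590} + 322 = 12 \cdot \frac{38479}{106590} + 322 = \frac{76958}{17765} + 322 = \frac{5797288}{17765}$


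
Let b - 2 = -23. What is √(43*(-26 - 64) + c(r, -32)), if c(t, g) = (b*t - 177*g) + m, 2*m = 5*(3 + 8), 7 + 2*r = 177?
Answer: √146/2 ≈ 6.0415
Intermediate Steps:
r = 85 (r = -7/2 + (½)*177 = -7/2 + 177/2 = 85)
b = -21 (b = 2 - 23 = -21)
m = 55/2 (m = (5*(3 + 8))/2 = (5*11)/2 = (½)*55 = 55/2 ≈ 27.500)
c(t, g) = 55/2 - 177*g - 21*t (c(t, g) = (-21*t - 177*g) + 55/2 = (-177*g - 21*t) + 55/2 = 55/2 - 177*g - 21*t)
√(43*(-26 - 64) + c(r, -32)) = √(43*(-26 - 64) + (55/2 - 177*(-32) - 21*85)) = √(43*(-90) + (55/2 + 5664 - 1785)) = √(-3870 + 7813/2) = √(73/2) = √146/2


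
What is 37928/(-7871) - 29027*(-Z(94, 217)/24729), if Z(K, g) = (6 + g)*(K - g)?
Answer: -2089227720435/64880653 ≈ -32201.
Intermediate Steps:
37928/(-7871) - 29027*(-Z(94, 217)/24729) = 37928/(-7871) - 29027/((-24729/(-1*217² - 6*217 + 6*94 + 94*217))) = 37928*(-1/7871) - 29027/((-24729/(-1*47089 - 1302 + 564 + 20398))) = -37928/7871 - 29027/((-24729/(-47089 - 1302 + 564 + 20398))) = -37928/7871 - 29027/((-24729/(-27429))) = -37928/7871 - 29027/((-24729*(-1/27429))) = -37928/7871 - 29027/8243/9143 = -37928/7871 - 29027*9143/8243 = -37928/7871 - 265393861/8243 = -2089227720435/64880653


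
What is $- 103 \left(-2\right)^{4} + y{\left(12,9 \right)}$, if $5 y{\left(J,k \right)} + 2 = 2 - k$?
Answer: $- \frac{8249}{5} \approx -1649.8$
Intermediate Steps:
$y{\left(J,k \right)} = - \frac{k}{5}$ ($y{\left(J,k \right)} = - \frac{2}{5} + \frac{2 - k}{5} = - \frac{2}{5} - \left(- \frac{2}{5} + \frac{k}{5}\right) = - \frac{k}{5}$)
$- 103 \left(-2\right)^{4} + y{\left(12,9 \right)} = - 103 \left(-2\right)^{4} - \frac{9}{5} = \left(-103\right) 16 - \frac{9}{5} = -1648 - \frac{9}{5} = - \frac{8249}{5}$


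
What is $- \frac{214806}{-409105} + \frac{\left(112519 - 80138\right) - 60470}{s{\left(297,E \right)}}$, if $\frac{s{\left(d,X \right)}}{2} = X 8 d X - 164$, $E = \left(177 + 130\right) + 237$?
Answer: $\frac{302067510826119}{575319265688120} \approx 0.52504$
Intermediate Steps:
$E = 544$ ($E = 307 + 237 = 544$)
$s{\left(d,X \right)} = -328 + 16 d X^{2}$ ($s{\left(d,X \right)} = 2 \left(X 8 d X - 164\right) = 2 \left(8 X d X - 164\right) = 2 \left(8 d X^{2} - 164\right) = 2 \left(-164 + 8 d X^{2}\right) = -328 + 16 d X^{2}$)
$- \frac{214806}{-409105} + \frac{\left(112519 - 80138\right) - 60470}{s{\left(297,E \right)}} = - \frac{214806}{-409105} + \frac{\left(112519 - 80138\right) - 60470}{-328 + 16 \cdot 297 \cdot 544^{2}} = \left(-214806\right) \left(- \frac{1}{409105}\right) + \frac{32381 - 60470}{-328 + 16 \cdot 297 \cdot 295936} = \frac{214806}{409105} - \frac{28089}{-328 + 1406287872} = \frac{214806}{409105} - \frac{28089}{1406287544} = \frac{302067510826119}{575319265688120}$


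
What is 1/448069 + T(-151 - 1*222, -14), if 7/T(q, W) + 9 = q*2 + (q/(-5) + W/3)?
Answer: -6719567/657765292 ≈ -0.010216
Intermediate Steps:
T(q, W) = 7/(-9 + W/3 + 9*q/5) (T(q, W) = 7/(-9 + (q*2 + (q/(-5) + W/3))) = 7/(-9 + (2*q + (q*(-⅕) + W*(⅓)))) = 7/(-9 + (2*q + (-q/5 + W/3))) = 7/(-9 + (W/3 + 9*q/5)) = 7/(-9 + W/3 + 9*q/5))
1/448069 + T(-151 - 1*222, -14) = 1/448069 + 105/(-135 + 5*(-14) + 27*(-151 - 1*222)) = 1/448069 + 105/(-135 - 70 + 27*(-151 - 222)) = 1/448069 + 105/(-135 - 70 + 27*(-373)) = 1/448069 + 105/(-135 - 70 - 10071) = 1/448069 + 105/(-10276) = 1/448069 + 105*(-1/10276) = 1/448069 - 15/1468 = -6719567/657765292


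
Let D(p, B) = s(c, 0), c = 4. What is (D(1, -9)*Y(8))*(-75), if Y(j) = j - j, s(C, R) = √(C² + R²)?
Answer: 0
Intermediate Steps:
D(p, B) = 4 (D(p, B) = √(4² + 0²) = √(16 + 0) = √16 = 4)
Y(j) = 0
(D(1, -9)*Y(8))*(-75) = (4*0)*(-75) = 0*(-75) = 0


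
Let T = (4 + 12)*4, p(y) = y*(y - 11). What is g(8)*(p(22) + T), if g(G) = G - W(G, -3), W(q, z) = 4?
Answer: 1224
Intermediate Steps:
p(y) = y*(-11 + y)
g(G) = -4 + G (g(G) = G - 1*4 = G - 4 = -4 + G)
T = 64 (T = 16*4 = 64)
g(8)*(p(22) + T) = (-4 + 8)*(22*(-11 + 22) + 64) = 4*(22*11 + 64) = 4*(242 + 64) = 4*306 = 1224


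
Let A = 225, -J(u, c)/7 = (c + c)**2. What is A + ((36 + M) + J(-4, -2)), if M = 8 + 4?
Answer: 161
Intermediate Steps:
M = 12
J(u, c) = -28*c**2 (J(u, c) = -7*(c + c)**2 = -7*4*c**2 = -28*c**2)
A + ((36 + M) + J(-4, -2)) = 225 + ((36 + 12) - 28*(-2)**2) = 225 + (48 - 28*4) = 225 + (48 - 112) = 225 - 64 = 161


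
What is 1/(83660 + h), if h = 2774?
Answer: 1/86434 ≈ 1.1570e-5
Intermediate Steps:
1/(83660 + h) = 1/(83660 + 2774) = 1/86434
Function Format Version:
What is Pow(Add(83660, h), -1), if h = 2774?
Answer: Rational(1, 86434) ≈ 1.1570e-5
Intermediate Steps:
Pow(Add(83660, h), -1) = Pow(Add(83660, 2774), -1) = Pow(86434, -1) = Rational(1, 86434)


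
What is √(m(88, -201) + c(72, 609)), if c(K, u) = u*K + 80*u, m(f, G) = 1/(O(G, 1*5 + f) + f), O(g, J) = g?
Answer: √1182000679/113 ≈ 304.25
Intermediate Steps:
m(f, G) = 1/(G + f)
c(K, u) = 80*u + K*u (c(K, u) = K*u + 80*u = 80*u + K*u)
√(m(88, -201) + c(72, 609)) = √(1/(-201 + 88) + 609*(80 + 72)) = √(1/(-113) + 609*152) = √(-1/113 + 92568) = √(10460183/113) = √1182000679/113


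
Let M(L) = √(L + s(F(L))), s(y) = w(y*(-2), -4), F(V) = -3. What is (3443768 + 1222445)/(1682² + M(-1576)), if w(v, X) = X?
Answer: 3300323796853/2000985652239 - 4666213*I*√395/4001971304478 ≈ 1.6493 - 2.3173e-5*I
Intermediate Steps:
s(y) = -4
M(L) = √(-4 + L) (M(L) = √(L - 4) = √(-4 + L))
(3443768 + 1222445)/(1682² + M(-1576)) = (3443768 + 1222445)/(1682² + √(-4 - 1576)) = 4666213/(2829124 + √(-1580)) = 4666213/(2829124 + 2*I*√395)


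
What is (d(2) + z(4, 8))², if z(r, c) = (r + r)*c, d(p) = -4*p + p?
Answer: 3364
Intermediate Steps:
d(p) = -3*p
z(r, c) = 2*c*r (z(r, c) = (2*r)*c = 2*c*r)
(d(2) + z(4, 8))² = (-3*2 + 2*8*4)² = (-6 + 64)² = 58² = 3364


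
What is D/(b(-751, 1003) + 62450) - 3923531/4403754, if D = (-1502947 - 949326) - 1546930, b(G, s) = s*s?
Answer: -7267879405597/1568410198362 ≈ -4.6339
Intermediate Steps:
b(G, s) = s²
D = -3999203 (D = -2452273 - 1546930 = -3999203)
D/(b(-751, 1003) + 62450) - 3923531/4403754 = -3999203/(1003² + 62450) - 3923531/4403754 = -3999203/(1006009 + 62450) - 3923531*1/4403754 = -3999203/1068459 - 3923531/4403754 = -7267879405597/1568410198362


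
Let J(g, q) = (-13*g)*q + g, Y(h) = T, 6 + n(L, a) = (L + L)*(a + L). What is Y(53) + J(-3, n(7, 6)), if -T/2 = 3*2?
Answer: 6849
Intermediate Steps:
T = -12 (T = -6*2 = -2*6 = -12)
n(L, a) = -6 + 2*L*(L + a) (n(L, a) = -6 + (L + L)*(a + L) = -6 + (2*L)*(L + a) = -6 + 2*L*(L + a))
Y(h) = -12
J(g, q) = g - 13*g*q (J(g, q) = -13*g*q + g = g - 13*g*q)
Y(53) + J(-3, n(7, 6)) = -12 - 3*(1 - 13*(-6 + 2*7**2 + 2*7*6)) = -12 - 3*(1 - 13*(-6 + 2*49 + 84)) = -12 - 3*(1 - 13*(-6 + 98 + 84)) = -12 - 3*(1 - 13*176) = -12 - 3*(1 - 2288) = -12 - 3*(-2287) = -12 + 6861 = 6849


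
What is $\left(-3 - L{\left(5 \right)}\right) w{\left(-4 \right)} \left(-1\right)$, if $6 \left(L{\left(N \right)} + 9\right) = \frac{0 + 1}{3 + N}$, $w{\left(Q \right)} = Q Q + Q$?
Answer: $- \frac{287}{4} \approx -71.75$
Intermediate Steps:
$w{\left(Q \right)} = Q + Q^{2}$ ($w{\left(Q \right)} = Q^{2} + Q = Q + Q^{2}$)
$L{\left(N \right)} = -9 + \frac{1}{6 \left(3 + N\right)}$ ($L{\left(N \right)} = -9 + \frac{\left(0 + 1\right) \frac{1}{3 + N}}{6} = -9 + \frac{1 \frac{1}{3 + N}}{6} = -9 + \frac{1}{6 \left(3 + N\right)}$)
$\left(-3 - L{\left(5 \right)}\right) w{\left(-4 \right)} \left(-1\right) = \left(-3 - \frac{-161 - 270}{6 \left(3 + 5\right)}\right) \left(- 4 \left(1 - 4\right)\right) \left(-1\right) = \left(-3 - \frac{-161 - 270}{6 \cdot 8}\right) \left(\left(-4\right) \left(-3\right)\right) \left(-1\right) = \left(-3 - \frac{1}{6} \cdot \frac{1}{8} \left(-431\right)\right) 12 \left(-1\right) = \left(-3 - - \frac{431}{48}\right) 12 \left(-1\right) = \left(-3 + \frac{431}{48}\right) 12 \left(-1\right) = \frac{287}{48} \cdot 12 \left(-1\right) = \frac{287}{4} \left(-1\right) = - \frac{287}{4}$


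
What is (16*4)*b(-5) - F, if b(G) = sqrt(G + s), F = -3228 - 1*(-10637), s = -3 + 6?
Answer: -7409 + 64*I*sqrt(2) ≈ -7409.0 + 90.51*I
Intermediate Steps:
s = 3
F = 7409 (F = -3228 + 10637 = 7409)
b(G) = sqrt(3 + G) (b(G) = sqrt(G + 3) = sqrt(3 + G))
(16*4)*b(-5) - F = (16*4)*sqrt(3 - 5) - 1*7409 = 64*sqrt(-2) - 7409 = 64*(I*sqrt(2)) - 7409 = 64*I*sqrt(2) - 7409 = -7409 + 64*I*sqrt(2)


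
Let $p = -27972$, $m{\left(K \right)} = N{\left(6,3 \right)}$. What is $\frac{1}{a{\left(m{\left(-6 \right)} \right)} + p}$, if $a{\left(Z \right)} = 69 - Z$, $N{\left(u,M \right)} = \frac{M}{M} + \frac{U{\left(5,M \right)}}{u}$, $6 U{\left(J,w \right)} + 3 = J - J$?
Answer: $- \frac{12}{334847} \approx -3.5837 \cdot 10^{-5}$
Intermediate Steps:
$U{\left(J,w \right)} = - \frac{1}{2}$ ($U{\left(J,w \right)} = - \frac{1}{2} + \frac{J - J}{6} = - \frac{1}{2} + \frac{1}{6} \cdot 0 = - \frac{1}{2} + 0 = - \frac{1}{2}$)
$N{\left(u,M \right)} = 1 - \frac{1}{2 u}$ ($N{\left(u,M \right)} = \frac{M}{M} - \frac{1}{2 u} = 1 - \frac{1}{2 u}$)
$m{\left(K \right)} = \frac{11}{12}$ ($m{\left(K \right)} = \frac{- \frac{1}{2} + 6}{6} = \frac{1}{6} \cdot \frac{11}{2} = \frac{11}{12}$)
$\frac{1}{a{\left(m{\left(-6 \right)} \right)} + p} = \frac{1}{\left(69 - \frac{11}{12}\right) - 27972} = \frac{1}{\frac{817}{12} - 27972} = \frac{1}{- \frac{334847}{12}} = - \frac{12}{334847}$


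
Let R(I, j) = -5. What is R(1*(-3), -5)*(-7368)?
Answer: 36840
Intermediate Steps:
R(1*(-3), -5)*(-7368) = -5*(-7368) = 36840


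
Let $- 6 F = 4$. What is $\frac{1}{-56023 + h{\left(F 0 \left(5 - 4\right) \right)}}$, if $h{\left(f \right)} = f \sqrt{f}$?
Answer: $- \frac{1}{56023} \approx -1.785 \cdot 10^{-5}$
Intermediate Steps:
$F = - \frac{2}{3}$ ($F = \left(- \frac{1}{6}\right) 4 = - \frac{2}{3} \approx -0.66667$)
$h{\left(f \right)} = f^{\frac{3}{2}}$
$\frac{1}{-56023 + h{\left(F 0 \left(5 - 4\right) \right)}} = \frac{1}{-56023 + \left(- \frac{2 \cdot 0 \left(5 - 4\right)}{3}\right)^{\frac{3}{2}}} = \frac{1}{-56023 + \left(- \frac{2 \cdot 0 \cdot 1}{3}\right)^{\frac{3}{2}}} = \frac{1}{-56023 + \left(\left(- \frac{2}{3}\right) 0\right)^{\frac{3}{2}}} = \frac{1}{-56023 + 0^{\frac{3}{2}}} = \frac{1}{-56023 + 0} = \frac{1}{-56023} = - \frac{1}{56023}$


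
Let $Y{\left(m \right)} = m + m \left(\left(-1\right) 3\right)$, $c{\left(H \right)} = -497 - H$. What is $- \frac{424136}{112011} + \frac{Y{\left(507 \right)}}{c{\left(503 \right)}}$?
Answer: $- \frac{155278423}{56005500} \approx -2.7726$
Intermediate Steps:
$Y{\left(m \right)} = - 2 m$ ($Y{\left(m \right)} = m + m \left(-3\right) = m - 3 m = - 2 m$)
$- \frac{424136}{112011} + \frac{Y{\left(507 \right)}}{c{\left(503 \right)}} = - \frac{424136}{112011} + \frac{\left(-2\right) 507}{-497 - 503} = \left(-424136\right) \frac{1}{112011} - \frac{1014}{-497 - 503} = - \frac{424136}{112011} - \frac{1014}{-1000} = - \frac{424136}{112011} - - \frac{507}{500} = - \frac{424136}{112011} + \frac{507}{500} = - \frac{155278423}{56005500}$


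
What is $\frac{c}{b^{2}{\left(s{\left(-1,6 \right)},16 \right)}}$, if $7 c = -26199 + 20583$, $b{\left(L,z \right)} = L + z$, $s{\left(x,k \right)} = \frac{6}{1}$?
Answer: $- \frac{1404}{847} \approx -1.6576$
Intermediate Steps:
$s{\left(x,k \right)} = 6$ ($s{\left(x,k \right)} = 6 \cdot 1 = 6$)
$c = - \frac{5616}{7}$ ($c = \frac{-26199 + 20583}{7} = \frac{1}{7} \left(-5616\right) = - \frac{5616}{7} \approx -802.29$)
$\frac{c}{b^{2}{\left(s{\left(-1,6 \right)},16 \right)}} = - \frac{5616}{7 \left(6 + 16\right)^{2}} = - \frac{5616}{7 \cdot 22^{2}} = - \frac{5616}{7 \cdot 484} = \left(- \frac{5616}{7}\right) \frac{1}{484} = - \frac{1404}{847}$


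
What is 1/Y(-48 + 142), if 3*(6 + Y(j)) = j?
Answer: 3/76 ≈ 0.039474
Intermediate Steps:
Y(j) = -6 + j/3
1/Y(-48 + 142) = 1/(-6 + (-48 + 142)/3) = 1/(-6 + (⅓)*94) = 1/(-6 + 94/3) = 1/(76/3) = 3/76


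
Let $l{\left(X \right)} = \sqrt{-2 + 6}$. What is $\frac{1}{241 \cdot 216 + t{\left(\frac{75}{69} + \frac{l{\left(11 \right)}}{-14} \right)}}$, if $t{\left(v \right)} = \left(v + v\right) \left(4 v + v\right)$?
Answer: $\frac{25921}{1349574616} \approx 1.9207 \cdot 10^{-5}$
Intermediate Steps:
$l{\left(X \right)} = 2$ ($l{\left(X \right)} = \sqrt{4} = 2$)
$t{\left(v \right)} = 10 v^{2}$ ($t{\left(v \right)} = 2 v 5 v = 10 v^{2}$)
$\frac{1}{241 \cdot 216 + t{\left(\frac{75}{69} + \frac{l{\left(11 \right)}}{-14} \right)}} = \frac{1}{241 \cdot 216 + 10 \left(\frac{75}{69} + \frac{2}{-14}\right)^{2}} = \frac{1}{52056 + 10 \left(75 \cdot \frac{1}{69} + 2 \left(- \frac{1}{14}\right)\right)^{2}} = \frac{1}{52056 + 10 \left(\frac{25}{23} - \frac{1}{7}\right)^{2}} = \frac{1}{52056 + 10 \left(\frac{152}{161}\right)^{2}} = \frac{1}{52056 + 10 \cdot \frac{23104}{25921}} = \frac{1}{52056 + \frac{231040}{25921}} = \frac{1}{\frac{1349574616}{25921}} = \frac{25921}{1349574616}$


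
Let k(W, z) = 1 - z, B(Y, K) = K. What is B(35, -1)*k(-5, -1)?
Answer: -2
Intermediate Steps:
B(35, -1)*k(-5, -1) = -(1 - 1*(-1)) = -(1 + 1) = -1*2 = -2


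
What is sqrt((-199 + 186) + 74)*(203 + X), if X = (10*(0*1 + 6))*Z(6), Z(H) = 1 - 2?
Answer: 143*sqrt(61) ≈ 1116.9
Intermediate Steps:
Z(H) = -1
X = -60 (X = (10*(0*1 + 6))*(-1) = (10*(0 + 6))*(-1) = (10*6)*(-1) = 60*(-1) = -60)
sqrt((-199 + 186) + 74)*(203 + X) = sqrt((-199 + 186) + 74)*(203 - 60) = sqrt(-13 + 74)*143 = sqrt(61)*143 = 143*sqrt(61)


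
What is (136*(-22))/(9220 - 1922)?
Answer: -1496/3649 ≈ -0.40998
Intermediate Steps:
(136*(-22))/(9220 - 1922) = -2992/7298 = -2992*1/7298 = -1496/3649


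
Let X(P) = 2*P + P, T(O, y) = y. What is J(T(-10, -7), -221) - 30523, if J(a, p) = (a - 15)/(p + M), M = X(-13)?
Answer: -3967979/130 ≈ -30523.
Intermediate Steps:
X(P) = 3*P
M = -39 (M = 3*(-13) = -39)
J(a, p) = (-15 + a)/(-39 + p) (J(a, p) = (a - 15)/(p - 39) = (-15 + a)/(-39 + p))
J(T(-10, -7), -221) - 30523 = (-15 - 7)/(-39 - 221) - 30523 = -22/(-260) - 30523 = -1/260*(-22) - 30523 = 11/130 - 30523 = -3967979/130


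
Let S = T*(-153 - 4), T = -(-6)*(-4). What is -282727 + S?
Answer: -278959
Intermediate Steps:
T = -24 (T = -2*12 = -24)
S = 3768 (S = -24*(-153 - 4) = -24*(-157) = 3768)
-282727 + S = -282727 + 3768 = -278959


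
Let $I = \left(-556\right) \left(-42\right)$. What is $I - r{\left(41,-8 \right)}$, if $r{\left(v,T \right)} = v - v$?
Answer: $23352$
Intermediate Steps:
$r{\left(v,T \right)} = 0$
$I = 23352$
$I - r{\left(41,-8 \right)} = 23352 - 0 = 23352 + 0 = 23352$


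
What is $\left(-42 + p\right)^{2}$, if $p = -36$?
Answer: $6084$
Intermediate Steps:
$\left(-42 + p\right)^{2} = \left(-42 - 36\right)^{2} = \left(-78\right)^{2} = 6084$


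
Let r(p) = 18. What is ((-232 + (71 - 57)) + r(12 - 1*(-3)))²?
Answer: 40000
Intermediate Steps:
((-232 + (71 - 57)) + r(12 - 1*(-3)))² = ((-232 + (71 - 57)) + 18)² = ((-232 + 14) + 18)² = (-218 + 18)² = (-200)² = 40000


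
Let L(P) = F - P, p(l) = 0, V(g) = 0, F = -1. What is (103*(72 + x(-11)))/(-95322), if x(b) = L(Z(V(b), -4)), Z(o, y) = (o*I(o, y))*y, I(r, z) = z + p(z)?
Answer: -7313/95322 ≈ -0.076719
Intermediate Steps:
I(r, z) = z (I(r, z) = z + 0 = z)
Z(o, y) = o*y**2 (Z(o, y) = (o*y)*y = o*y**2)
L(P) = -1 - P
x(b) = -1 (x(b) = -1 - 0*(-4)**2 = -1 - 0*16 = -1 - 1*0 = -1 + 0 = -1)
(103*(72 + x(-11)))/(-95322) = (103*(72 - 1))/(-95322) = (103*71)*(-1/95322) = 7313*(-1/95322) = -7313/95322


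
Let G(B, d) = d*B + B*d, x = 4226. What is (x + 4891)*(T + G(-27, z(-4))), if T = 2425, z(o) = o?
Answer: 24077997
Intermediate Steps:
G(B, d) = 2*B*d (G(B, d) = B*d + B*d = 2*B*d)
(x + 4891)*(T + G(-27, z(-4))) = (4226 + 4891)*(2425 + 2*(-27)*(-4)) = 9117*(2425 + 216) = 9117*2641 = 24077997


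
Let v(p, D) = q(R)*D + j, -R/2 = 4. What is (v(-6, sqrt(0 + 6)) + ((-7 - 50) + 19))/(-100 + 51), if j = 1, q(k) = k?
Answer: 37/49 + 8*sqrt(6)/49 ≈ 1.1550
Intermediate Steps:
R = -8 (R = -2*4 = -8)
v(p, D) = 1 - 8*D (v(p, D) = -8*D + 1 = 1 - 8*D)
(v(-6, sqrt(0 + 6)) + ((-7 - 50) + 19))/(-100 + 51) = ((1 - 8*sqrt(0 + 6)) + ((-7 - 50) + 19))/(-100 + 51) = ((1 - 8*sqrt(6)) + (-57 + 19))/(-49) = ((1 - 8*sqrt(6)) - 38)*(-1/49) = (-37 - 8*sqrt(6))*(-1/49) = 37/49 + 8*sqrt(6)/49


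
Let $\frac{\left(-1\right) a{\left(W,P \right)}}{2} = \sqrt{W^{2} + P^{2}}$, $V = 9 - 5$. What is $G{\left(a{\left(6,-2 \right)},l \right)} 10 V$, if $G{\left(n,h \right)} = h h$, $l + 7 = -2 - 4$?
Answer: $6760$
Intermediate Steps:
$l = -13$ ($l = -7 - 6 = -13$)
$V = 4$
$a{\left(W,P \right)} = - 2 \sqrt{P^{2} + W^{2}}$ ($a{\left(W,P \right)} = - 2 \sqrt{W^{2} + P^{2}} = - 2 \sqrt{P^{2} + W^{2}}$)
$G{\left(n,h \right)} = h^{2}$
$G{\left(a{\left(6,-2 \right)},l \right)} 10 V = \left(-13\right)^{2} \cdot 10 \cdot 4 = 169 \cdot 10 \cdot 4 = 1690 \cdot 4 = 6760$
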